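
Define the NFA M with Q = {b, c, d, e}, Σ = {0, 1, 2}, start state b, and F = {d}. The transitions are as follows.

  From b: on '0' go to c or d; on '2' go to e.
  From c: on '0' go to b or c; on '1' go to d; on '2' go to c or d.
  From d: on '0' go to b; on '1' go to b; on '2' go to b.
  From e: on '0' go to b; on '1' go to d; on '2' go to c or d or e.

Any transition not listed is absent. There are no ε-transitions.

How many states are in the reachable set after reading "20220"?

2

Start in {b}.
Read '2': {b} → {e}.
Read '0': {e} → {b}.
Read '2': {b} → {e}.
Read '2': {e} → {c, d, e}.
Read '0': {c, d, e} → {b, c}.
That set has 2 states.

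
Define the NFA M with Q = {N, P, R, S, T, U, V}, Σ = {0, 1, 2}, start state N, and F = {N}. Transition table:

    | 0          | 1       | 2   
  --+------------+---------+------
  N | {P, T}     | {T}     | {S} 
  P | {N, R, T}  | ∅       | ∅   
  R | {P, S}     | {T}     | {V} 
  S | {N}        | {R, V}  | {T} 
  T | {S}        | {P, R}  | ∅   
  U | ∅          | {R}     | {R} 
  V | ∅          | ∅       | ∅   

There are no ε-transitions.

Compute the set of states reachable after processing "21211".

Start in {N}.
Read '2': {N} → {S}.
Read '1': {S} → {R, V}.
Read '2': {R, V} → {V}.
Read '1': {V} → ∅.
The set is empty and remains empty for the remaining 1 symbol.

∅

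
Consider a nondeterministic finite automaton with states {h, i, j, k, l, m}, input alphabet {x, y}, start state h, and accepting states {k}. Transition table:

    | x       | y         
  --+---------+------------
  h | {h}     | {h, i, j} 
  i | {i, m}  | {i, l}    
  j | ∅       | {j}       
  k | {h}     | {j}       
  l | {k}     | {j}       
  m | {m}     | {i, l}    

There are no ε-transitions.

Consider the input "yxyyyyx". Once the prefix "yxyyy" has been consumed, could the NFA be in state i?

Yes

Start in {h}.
Read 'y': h→{h, i, j}; now {h, i, j}.
Read 'x': h→{h}, i→{i, m}, j→∅; now {h, i, m}.
Read 'y': h→{h, i, j}, i→{i, l}, m→{i, l}; now {h, i, j, l}.
Read 'y': h→{h, i, j}, i→{i, l}, j→{j}, l→{j}; now {h, i, j, l}.
Read 'y': h→{h, i, j}, i→{i, l}, j→{j}, l→{j}; now {h, i, j, l}.
State i is in {h, i, j, l}.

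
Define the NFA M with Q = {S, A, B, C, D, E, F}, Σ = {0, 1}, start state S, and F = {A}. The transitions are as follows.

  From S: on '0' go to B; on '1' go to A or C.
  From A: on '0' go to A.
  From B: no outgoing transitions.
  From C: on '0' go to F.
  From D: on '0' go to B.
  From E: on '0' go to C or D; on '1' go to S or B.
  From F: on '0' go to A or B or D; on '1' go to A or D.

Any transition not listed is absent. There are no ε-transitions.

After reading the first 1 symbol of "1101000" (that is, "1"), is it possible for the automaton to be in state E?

No

Start in {S}.
Read '1': {S} → {A, C}.
State E is not in {A, C}.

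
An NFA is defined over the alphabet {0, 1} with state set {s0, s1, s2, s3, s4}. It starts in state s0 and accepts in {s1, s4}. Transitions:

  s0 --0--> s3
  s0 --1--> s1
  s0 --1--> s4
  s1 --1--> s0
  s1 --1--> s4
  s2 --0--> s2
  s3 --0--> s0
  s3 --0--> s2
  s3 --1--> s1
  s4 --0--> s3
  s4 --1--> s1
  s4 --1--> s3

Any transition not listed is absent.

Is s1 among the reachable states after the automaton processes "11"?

Yes

Start in {s0}.
Read '1': {s0} → {s1, s4}.
Read '1': {s1, s4} → {s0, s1, s3, s4}.
State s1 is in {s0, s1, s3, s4}.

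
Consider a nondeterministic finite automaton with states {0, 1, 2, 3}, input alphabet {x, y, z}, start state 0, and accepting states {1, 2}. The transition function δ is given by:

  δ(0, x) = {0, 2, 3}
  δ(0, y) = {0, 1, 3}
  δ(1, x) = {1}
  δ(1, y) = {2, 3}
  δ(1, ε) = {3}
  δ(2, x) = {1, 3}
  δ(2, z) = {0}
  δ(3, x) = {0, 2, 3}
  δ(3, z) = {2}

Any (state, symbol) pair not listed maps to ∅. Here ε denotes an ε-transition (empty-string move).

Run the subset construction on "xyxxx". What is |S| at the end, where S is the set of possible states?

4

Start in {0}.
Read 'x': 0→{0, 2, 3}; now {0, 2, 3}.
Read 'y': 0→{0, 1, 3}, 2→∅, 3→∅; now {0, 1, 3}.
Read 'x': 0→{0, 2, 3}, 1→{1}, 3→{0, 2, 3}; now {0, 1, 2, 3}.
Read 'x': 0→{0, 2, 3}, 1→{1}, 2→{1, 3}, 3→{0, 2, 3}; now {0, 1, 2, 3}.
Read 'x': 0→{0, 2, 3}, 1→{1}, 2→{1, 3}, 3→{0, 2, 3}; now {0, 1, 2, 3}.
That set has 4 states.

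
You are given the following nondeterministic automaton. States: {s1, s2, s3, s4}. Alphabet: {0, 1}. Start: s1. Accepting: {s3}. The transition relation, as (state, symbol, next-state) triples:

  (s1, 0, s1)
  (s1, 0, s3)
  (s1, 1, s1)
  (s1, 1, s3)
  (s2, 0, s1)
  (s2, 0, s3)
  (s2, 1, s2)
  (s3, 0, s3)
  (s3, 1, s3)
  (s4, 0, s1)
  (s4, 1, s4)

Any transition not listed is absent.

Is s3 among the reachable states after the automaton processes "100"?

Start in {s1}.
Read '1': s1→{s1, s3}; now {s1, s3}.
Read '0': s1→{s1, s3}, s3→{s3}; now {s1, s3}.
Read '0': s1→{s1, s3}, s3→{s3}; now {s1, s3}.
State s3 is in {s1, s3}.

Yes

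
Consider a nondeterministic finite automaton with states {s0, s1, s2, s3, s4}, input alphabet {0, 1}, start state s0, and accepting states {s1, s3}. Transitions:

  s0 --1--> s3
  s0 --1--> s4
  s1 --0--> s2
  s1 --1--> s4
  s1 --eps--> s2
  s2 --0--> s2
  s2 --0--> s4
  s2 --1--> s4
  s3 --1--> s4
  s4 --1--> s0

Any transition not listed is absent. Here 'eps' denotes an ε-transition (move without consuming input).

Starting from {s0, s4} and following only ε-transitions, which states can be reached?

{s0, s4}

Begin with {s0, s4}.
No ε-moves leave this set, so the closure equals the set itself.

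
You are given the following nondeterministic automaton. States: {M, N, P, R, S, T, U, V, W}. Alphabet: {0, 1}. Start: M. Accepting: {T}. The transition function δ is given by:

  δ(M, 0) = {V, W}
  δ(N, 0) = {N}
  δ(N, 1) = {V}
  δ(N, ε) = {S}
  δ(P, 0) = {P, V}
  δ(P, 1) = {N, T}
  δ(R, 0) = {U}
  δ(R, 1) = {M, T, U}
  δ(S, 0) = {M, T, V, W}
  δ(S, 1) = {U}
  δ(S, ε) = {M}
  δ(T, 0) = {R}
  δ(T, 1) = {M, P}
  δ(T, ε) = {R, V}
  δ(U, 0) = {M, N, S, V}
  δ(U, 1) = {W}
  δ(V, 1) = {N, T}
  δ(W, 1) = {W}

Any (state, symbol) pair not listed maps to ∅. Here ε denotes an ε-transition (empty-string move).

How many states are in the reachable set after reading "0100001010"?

9

Start in {M}.
Read '0': M→{V, W}; now {V, W}.
Read '1': V→{N, T}, W→{W}; union {N, T, W}; ε-closure = {M, N, R, S, T, V, W}.
Read '0': M→{V, W}, N→{N}, R→{U}, S→{M, T, V, W}, T→{R}, V→∅, W→∅; union {M, N, R, T, U, V, W}; ε-closure = {M, N, R, S, T, U, V, W}.
Read '0': M→{V, W}, N→{N}, R→{U}, S→{M, T, V, W}, T→{R}, U→{M, N, S, V}, V→∅, W→∅; now {M, N, R, S, T, U, V, W}.
Read '0': M→{V, W}, N→{N}, R→{U}, S→{M, T, V, W}, T→{R}, U→{M, N, S, V}, V→∅, W→∅; now {M, N, R, S, T, U, V, W}.
Read '0': M→{V, W}, N→{N}, R→{U}, S→{M, T, V, W}, T→{R}, U→{M, N, S, V}, V→∅, W→∅; now {M, N, R, S, T, U, V, W}.
Read '1': M→∅, N→{V}, R→{M, T, U}, S→{U}, T→{M, P}, U→{W}, V→{N, T}, W→{W}; union {M, N, P, T, U, V, W}; ε-closure = {M, N, P, R, S, T, U, V, W}.
Read '0': M→{V, W}, N→{N}, P→{P, V}, R→{U}, S→{M, T, V, W}, T→{R}, U→{M, N, S, V}, V→∅, W→∅; now {M, N, P, R, S, T, U, V, W}.
Read '1': M→∅, N→{V}, P→{N, T}, R→{M, T, U}, S→{U}, T→{M, P}, U→{W}, V→{N, T}, W→{W}; union {M, N, P, T, U, V, W}; ε-closure = {M, N, P, R, S, T, U, V, W}.
Read '0': M→{V, W}, N→{N}, P→{P, V}, R→{U}, S→{M, T, V, W}, T→{R}, U→{M, N, S, V}, V→∅, W→∅; now {M, N, P, R, S, T, U, V, W}.
That set has 9 states.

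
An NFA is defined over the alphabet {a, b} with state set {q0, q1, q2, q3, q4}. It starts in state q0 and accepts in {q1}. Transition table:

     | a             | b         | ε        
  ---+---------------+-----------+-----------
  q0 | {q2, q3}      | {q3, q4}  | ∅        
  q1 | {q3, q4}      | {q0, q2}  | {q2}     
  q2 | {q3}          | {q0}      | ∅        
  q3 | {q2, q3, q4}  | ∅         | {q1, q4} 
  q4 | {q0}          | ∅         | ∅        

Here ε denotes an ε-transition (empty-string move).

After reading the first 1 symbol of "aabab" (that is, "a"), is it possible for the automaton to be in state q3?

Start in {q0}.
Read 'a': q0→{q2, q3}; union {q2, q3}; ε-closure = {q1, q2, q3, q4}.
State q3 is in {q1, q2, q3, q4}.

Yes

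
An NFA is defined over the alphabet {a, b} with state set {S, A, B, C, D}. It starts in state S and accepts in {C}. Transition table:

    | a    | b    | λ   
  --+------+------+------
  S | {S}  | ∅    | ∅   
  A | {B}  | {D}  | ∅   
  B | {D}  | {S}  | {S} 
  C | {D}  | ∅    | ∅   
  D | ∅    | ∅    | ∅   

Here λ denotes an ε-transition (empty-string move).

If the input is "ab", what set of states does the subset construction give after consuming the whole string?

∅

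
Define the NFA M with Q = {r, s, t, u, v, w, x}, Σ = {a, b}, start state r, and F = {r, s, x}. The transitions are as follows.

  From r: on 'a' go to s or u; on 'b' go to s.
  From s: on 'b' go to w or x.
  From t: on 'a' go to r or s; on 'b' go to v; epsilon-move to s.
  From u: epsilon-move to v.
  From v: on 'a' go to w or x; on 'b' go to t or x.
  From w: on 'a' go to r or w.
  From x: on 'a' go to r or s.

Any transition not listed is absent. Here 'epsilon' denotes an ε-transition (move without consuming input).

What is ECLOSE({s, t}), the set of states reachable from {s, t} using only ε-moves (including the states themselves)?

{s, t}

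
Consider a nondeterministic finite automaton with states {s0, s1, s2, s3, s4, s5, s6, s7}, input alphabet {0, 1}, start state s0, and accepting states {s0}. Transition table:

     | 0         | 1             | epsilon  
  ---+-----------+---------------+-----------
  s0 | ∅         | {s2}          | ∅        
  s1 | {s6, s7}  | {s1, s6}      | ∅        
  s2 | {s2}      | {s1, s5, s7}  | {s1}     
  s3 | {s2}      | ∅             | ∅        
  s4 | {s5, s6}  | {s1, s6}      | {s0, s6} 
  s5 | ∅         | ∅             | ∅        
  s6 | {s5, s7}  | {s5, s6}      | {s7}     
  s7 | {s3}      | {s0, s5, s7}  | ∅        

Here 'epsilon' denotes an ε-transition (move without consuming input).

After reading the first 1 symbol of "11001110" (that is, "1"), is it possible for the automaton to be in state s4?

No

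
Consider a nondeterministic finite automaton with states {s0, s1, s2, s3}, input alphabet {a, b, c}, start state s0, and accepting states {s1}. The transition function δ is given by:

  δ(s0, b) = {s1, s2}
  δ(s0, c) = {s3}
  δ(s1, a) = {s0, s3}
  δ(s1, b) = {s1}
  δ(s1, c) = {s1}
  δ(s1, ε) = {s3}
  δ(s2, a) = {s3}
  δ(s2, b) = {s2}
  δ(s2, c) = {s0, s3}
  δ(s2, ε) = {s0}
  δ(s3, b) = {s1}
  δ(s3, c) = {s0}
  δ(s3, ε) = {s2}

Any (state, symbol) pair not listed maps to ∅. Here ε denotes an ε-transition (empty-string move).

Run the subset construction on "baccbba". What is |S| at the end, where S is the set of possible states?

3

Start in {s0}.
Read 'b': {s0} → {s0, s1, s2, s3}.
Read 'a': {s0, s1, s2, s3} → {s0, s2, s3}.
Read 'c': {s0, s2, s3} → {s0, s2, s3}.
Read 'c': {s0, s2, s3} → {s0, s2, s3}.
Read 'b': {s0, s2, s3} → {s0, s1, s2, s3}.
Read 'b': {s0, s1, s2, s3} → {s0, s1, s2, s3}.
Read 'a': {s0, s1, s2, s3} → {s0, s2, s3}.
That set has 3 states.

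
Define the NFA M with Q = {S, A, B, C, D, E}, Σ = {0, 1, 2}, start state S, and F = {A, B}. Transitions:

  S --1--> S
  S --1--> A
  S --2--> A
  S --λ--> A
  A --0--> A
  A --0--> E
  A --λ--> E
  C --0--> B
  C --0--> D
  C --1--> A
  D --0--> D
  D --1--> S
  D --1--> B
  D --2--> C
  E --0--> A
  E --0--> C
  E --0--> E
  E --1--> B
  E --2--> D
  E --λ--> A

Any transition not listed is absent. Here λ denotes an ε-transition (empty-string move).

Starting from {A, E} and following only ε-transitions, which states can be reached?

{A, E}

Begin with {A, E}.
No ε-moves leave this set, so the closure equals the set itself.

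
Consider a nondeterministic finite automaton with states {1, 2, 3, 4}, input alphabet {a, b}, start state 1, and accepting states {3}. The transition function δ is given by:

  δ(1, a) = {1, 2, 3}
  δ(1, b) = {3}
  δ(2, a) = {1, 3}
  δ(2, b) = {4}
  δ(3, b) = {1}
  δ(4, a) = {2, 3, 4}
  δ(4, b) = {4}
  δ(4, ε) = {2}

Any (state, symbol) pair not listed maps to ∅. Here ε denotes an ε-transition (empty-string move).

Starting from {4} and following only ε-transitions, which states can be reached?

Begin with {4}.
ε-move 4 → 2; add 2.

{2, 4}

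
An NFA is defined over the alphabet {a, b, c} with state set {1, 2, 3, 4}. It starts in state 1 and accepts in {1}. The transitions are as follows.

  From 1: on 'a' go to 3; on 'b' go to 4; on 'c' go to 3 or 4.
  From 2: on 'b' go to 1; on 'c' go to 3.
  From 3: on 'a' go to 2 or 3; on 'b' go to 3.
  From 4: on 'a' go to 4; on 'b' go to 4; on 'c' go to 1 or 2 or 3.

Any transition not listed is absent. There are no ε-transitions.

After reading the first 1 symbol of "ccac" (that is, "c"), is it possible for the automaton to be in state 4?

Yes

Start in {1}.
Read 'c': {1} → {3, 4}.
State 4 is in {3, 4}.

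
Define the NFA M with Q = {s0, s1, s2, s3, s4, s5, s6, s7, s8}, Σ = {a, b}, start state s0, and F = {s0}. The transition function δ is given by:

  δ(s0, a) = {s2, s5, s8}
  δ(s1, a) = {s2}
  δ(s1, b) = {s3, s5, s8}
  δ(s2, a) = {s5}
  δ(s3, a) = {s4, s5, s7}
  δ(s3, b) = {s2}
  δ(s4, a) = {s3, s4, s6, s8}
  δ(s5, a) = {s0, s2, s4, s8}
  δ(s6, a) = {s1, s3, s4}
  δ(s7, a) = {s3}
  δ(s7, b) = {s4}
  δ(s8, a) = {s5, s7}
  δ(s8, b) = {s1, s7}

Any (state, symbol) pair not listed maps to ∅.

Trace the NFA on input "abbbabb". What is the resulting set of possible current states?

Start in {s0}.
Read 'a': s0→{s2, s5, s8}; now {s2, s5, s8}.
Read 'b': s2→∅, s5→∅, s8→{s1, s7}; now {s1, s7}.
Read 'b': s1→{s3, s5, s8}, s7→{s4}; now {s3, s4, s5, s8}.
Read 'b': s3→{s2}, s4→∅, s5→∅, s8→{s1, s7}; now {s1, s2, s7}.
Read 'a': s1→{s2}, s2→{s5}, s7→{s3}; now {s2, s3, s5}.
Read 'b': s2→∅, s3→{s2}, s5→∅; now {s2}.
Read 'b': s2→∅; now ∅.

∅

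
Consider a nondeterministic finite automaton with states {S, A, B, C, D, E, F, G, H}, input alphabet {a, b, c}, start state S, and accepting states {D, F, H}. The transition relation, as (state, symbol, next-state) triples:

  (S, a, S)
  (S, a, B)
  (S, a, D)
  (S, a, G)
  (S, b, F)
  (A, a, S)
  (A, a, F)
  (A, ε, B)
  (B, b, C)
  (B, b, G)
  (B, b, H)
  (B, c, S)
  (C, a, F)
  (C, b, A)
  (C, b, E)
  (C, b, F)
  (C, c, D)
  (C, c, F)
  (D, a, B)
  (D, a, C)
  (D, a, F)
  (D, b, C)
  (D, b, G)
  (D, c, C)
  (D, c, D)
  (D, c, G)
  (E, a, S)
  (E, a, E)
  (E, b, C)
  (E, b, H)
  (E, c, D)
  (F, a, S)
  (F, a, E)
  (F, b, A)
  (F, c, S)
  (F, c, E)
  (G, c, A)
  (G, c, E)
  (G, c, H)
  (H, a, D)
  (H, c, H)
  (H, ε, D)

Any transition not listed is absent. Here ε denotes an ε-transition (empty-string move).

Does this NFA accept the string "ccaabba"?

No

Start in {S}.
Read 'c': {S} → ∅.
The set is empty and remains empty for the remaining 6 symbols.
The final set ∅ contains no accepting state.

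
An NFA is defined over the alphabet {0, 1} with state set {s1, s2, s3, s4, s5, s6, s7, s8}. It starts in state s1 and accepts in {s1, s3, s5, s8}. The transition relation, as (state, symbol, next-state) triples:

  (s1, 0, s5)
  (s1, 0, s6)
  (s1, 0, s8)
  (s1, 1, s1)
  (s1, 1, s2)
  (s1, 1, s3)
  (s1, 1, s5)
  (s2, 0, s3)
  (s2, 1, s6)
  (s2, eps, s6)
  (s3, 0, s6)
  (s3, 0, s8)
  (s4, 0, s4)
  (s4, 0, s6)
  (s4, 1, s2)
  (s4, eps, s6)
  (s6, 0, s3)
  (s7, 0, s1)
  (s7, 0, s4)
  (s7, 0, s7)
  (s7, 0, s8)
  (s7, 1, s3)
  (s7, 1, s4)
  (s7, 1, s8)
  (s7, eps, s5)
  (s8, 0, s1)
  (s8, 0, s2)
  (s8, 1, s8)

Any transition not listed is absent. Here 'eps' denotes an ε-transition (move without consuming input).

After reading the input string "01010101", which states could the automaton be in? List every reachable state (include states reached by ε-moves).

{s1, s2, s3, s5, s6}

Start in {s1}.
Read '0': s1→{s5, s6, s8}; now {s5, s6, s8}.
Read '1': s5→∅, s6→∅, s8→{s8}; now {s8}.
Read '0': s8→{s1, s2}; union {s1, s2}; ε-closure = {s1, s2, s6}.
Read '1': s1→{s1, s2, s3, s5}, s2→{s6}, s6→∅; now {s1, s2, s3, s5, s6}.
Read '0': s1→{s5, s6, s8}, s2→{s3}, s3→{s6, s8}, s5→∅, s6→{s3}; now {s3, s5, s6, s8}.
Read '1': s3→∅, s5→∅, s6→∅, s8→{s8}; now {s8}.
Read '0': s8→{s1, s2}; union {s1, s2}; ε-closure = {s1, s2, s6}.
Read '1': s1→{s1, s2, s3, s5}, s2→{s6}, s6→∅; now {s1, s2, s3, s5, s6}.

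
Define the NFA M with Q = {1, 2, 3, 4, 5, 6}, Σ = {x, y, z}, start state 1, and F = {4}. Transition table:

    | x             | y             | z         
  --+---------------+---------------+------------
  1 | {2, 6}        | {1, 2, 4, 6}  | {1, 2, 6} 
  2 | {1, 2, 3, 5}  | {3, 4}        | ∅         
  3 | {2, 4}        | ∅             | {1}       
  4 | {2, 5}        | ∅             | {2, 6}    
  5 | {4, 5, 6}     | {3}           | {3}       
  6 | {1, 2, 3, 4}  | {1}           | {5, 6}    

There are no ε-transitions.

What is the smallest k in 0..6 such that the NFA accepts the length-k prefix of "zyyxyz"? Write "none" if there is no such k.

2

Start in {1}.
Read 'z': {1} → {1, 2, 6}.
Read 'y': {1, 2, 6} → {1, 2, 3, 4, 6}.
None of the earlier sets intersect F, but {1, 2, 3, 4, 6} does.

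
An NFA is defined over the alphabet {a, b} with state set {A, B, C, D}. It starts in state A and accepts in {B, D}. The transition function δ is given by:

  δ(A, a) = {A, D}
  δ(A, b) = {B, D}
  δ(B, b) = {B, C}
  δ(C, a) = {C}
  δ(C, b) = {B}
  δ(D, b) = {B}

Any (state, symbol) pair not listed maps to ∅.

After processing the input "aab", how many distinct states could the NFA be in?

2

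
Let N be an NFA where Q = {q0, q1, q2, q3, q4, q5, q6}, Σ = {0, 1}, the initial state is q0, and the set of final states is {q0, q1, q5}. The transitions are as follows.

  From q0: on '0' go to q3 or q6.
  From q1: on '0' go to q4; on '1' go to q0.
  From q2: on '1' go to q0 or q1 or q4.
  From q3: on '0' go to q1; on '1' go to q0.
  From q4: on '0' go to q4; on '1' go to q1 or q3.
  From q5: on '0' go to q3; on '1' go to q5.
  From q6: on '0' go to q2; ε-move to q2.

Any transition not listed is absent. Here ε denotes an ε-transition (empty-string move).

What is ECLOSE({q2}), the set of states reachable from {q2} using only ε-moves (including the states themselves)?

{q2}

Begin with {q2}.
No ε-moves leave this set, so the closure equals the set itself.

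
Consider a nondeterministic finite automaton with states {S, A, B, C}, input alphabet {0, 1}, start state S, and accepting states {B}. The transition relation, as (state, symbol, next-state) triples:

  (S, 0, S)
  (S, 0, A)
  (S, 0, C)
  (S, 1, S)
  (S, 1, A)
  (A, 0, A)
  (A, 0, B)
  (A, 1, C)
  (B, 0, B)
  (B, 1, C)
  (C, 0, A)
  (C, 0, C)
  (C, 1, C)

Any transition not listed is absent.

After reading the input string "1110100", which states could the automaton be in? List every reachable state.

Start in {S}.
Read '1': {S} → {S, A}.
Read '1': {S, A} → {S, A, C}.
Read '1': {S, A, C} → {S, A, C}.
Read '0': {S, A, C} → {S, A, B, C}.
Read '1': {S, A, B, C} → {S, A, C}.
Read '0': {S, A, C} → {S, A, B, C}.
Read '0': {S, A, B, C} → {S, A, B, C}.

{S, A, B, C}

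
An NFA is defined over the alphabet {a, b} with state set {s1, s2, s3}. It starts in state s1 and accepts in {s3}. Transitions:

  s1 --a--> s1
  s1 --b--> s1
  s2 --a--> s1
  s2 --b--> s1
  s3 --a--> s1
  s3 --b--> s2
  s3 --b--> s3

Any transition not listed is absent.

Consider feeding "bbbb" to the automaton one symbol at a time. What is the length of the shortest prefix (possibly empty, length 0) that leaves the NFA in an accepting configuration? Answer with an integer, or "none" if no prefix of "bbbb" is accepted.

none

Start in {s1}.
Read 'b': {s1} → {s1}.
Read 'b': {s1} → {s1}.
Read 'b': {s1} → {s1}.
Read 'b': {s1} → {s1}.
No reachable set along the way intersects F.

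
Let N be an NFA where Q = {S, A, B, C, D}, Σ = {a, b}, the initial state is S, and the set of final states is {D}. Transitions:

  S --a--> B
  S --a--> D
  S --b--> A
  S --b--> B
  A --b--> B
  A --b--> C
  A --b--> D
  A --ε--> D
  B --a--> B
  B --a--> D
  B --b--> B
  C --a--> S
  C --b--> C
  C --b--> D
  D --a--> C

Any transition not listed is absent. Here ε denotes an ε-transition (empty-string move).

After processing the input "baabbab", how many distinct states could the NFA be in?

Start in {S}.
Read 'b': {S} → {A, B, D}.
Read 'a': {A, B, D} → {B, C, D}.
Read 'a': {B, C, D} → {S, B, C, D}.
Read 'b': {S, B, C, D} → {A, B, C, D}.
Read 'b': {A, B, C, D} → {B, C, D}.
Read 'a': {B, C, D} → {S, B, C, D}.
Read 'b': {S, B, C, D} → {A, B, C, D}.
That set has 4 states.

4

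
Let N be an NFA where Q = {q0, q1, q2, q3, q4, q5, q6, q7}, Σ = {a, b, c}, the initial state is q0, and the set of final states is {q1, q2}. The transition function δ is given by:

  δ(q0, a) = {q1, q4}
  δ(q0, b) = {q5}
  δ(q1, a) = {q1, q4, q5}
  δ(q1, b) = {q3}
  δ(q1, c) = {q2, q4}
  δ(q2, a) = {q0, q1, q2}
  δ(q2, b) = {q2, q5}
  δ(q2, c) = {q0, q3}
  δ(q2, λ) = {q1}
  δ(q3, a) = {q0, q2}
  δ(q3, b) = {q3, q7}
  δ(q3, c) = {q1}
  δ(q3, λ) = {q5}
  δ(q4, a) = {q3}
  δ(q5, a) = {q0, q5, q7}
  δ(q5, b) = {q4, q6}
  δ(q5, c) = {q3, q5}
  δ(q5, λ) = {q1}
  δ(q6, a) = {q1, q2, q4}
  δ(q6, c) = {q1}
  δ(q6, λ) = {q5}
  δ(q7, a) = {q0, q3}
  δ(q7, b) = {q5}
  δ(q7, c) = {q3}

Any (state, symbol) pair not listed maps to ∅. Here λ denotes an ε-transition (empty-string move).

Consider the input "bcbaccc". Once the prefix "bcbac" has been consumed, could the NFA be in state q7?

No

Start in {q0}.
Read 'b': q0→{q5}; union {q5}; ε-closure = {q1, q5}.
Read 'c': q1→{q2, q4}, q5→{q3, q5}; union {q2, q3, q4, q5}; ε-closure = {q1, q2, q3, q4, q5}.
Read 'b': q1→{q3}, q2→{q2, q5}, q3→{q3, q7}, q4→∅, q5→{q4, q6}; union {q2, q3, q4, q5, q6, q7}; ε-closure = {q1, q2, q3, q4, q5, q6, q7}.
Read 'a': q1→{q1, q4, q5}, q2→{q0, q1, q2}, q3→{q0, q2}, q4→{q3}, q5→{q0, q5, q7}, q6→{q1, q2, q4}, q7→{q0, q3}; now {q0, q1, q2, q3, q4, q5, q7}.
Read 'c': q0→∅, q1→{q2, q4}, q2→{q0, q3}, q3→{q1}, q4→∅, q5→{q3, q5}, q7→{q3}; now {q0, q1, q2, q3, q4, q5}.
State q7 is not in {q0, q1, q2, q3, q4, q5}.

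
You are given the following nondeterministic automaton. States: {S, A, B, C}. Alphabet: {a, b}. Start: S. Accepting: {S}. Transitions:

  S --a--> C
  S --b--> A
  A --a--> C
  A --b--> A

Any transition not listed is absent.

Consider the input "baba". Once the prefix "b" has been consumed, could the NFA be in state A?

Yes

Start in {S}.
Read 'b': S→{A}; now {A}.
State A is in {A}.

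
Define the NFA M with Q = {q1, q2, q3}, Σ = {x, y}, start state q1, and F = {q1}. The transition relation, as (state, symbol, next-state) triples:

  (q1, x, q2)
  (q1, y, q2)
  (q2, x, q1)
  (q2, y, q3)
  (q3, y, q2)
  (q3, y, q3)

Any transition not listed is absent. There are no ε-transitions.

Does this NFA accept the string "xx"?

Yes

Start in {q1}.
Read 'x': q1→{q2}; now {q2}.
Read 'x': q2→{q1}; now {q1}.
The final set {q1} contains the accepting state q1.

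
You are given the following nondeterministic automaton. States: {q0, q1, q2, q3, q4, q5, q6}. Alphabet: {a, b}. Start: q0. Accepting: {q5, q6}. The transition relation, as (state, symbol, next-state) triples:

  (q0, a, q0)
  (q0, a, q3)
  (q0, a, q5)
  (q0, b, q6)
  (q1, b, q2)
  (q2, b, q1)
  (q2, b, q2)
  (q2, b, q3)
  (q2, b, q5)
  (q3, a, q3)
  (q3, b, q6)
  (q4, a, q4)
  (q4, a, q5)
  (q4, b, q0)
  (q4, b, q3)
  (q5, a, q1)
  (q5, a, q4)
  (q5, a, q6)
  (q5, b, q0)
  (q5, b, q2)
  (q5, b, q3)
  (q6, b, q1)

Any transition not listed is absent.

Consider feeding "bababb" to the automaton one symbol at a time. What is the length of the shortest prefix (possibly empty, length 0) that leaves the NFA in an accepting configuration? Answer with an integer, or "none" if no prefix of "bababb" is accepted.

1

Start in {q0}.
Read 'b': {q0} → {q6}.
None of the earlier sets intersect F, but {q6} does.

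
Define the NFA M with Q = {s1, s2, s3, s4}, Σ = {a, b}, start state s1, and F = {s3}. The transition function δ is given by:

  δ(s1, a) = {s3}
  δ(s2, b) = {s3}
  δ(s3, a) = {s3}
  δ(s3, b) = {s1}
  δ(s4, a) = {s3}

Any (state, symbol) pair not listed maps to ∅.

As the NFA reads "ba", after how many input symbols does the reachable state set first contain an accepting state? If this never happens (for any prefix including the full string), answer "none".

none

Start in {s1}.
Read 'b': s1→∅; now ∅.
The set is empty and remains empty for the remaining 1 symbol.
No reachable set along the way intersects F.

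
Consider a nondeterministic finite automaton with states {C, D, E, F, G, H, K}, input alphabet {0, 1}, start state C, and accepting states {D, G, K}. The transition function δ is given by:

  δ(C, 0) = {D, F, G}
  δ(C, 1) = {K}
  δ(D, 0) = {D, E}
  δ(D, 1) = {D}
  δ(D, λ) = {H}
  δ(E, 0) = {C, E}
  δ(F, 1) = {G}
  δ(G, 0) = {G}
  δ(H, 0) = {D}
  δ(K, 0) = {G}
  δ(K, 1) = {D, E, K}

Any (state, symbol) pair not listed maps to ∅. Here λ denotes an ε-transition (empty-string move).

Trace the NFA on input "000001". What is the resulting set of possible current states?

{D, G, H, K}

Start in {C}.
Read '0': C→{D, F, G}; union {D, F, G}; ε-closure = {D, F, G, H}.
Read '0': D→{D, E}, F→∅, G→{G}, H→{D}; union {D, E, G}; ε-closure = {D, E, G, H}.
Read '0': D→{D, E}, E→{C, E}, G→{G}, H→{D}; union {C, D, E, G}; ε-closure = {C, D, E, G, H}.
Read '0': C→{D, F, G}, D→{D, E}, E→{C, E}, G→{G}, H→{D}; union {C, D, E, F, G}; ε-closure = {C, D, E, F, G, H}.
Read '0': C→{D, F, G}, D→{D, E}, E→{C, E}, F→∅, G→{G}, H→{D}; union {C, D, E, F, G}; ε-closure = {C, D, E, F, G, H}.
Read '1': C→{K}, D→{D}, E→∅, F→{G}, G→∅, H→∅; union {D, G, K}; ε-closure = {D, G, H, K}.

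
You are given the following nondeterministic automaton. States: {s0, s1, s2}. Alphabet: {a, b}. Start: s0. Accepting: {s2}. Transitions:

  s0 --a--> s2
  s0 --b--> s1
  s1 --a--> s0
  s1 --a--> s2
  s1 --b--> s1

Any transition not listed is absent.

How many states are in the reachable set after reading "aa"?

0

Start in {s0}.
Read 'a': {s0} → {s2}.
Read 'a': {s2} → ∅.
That set has 0 states.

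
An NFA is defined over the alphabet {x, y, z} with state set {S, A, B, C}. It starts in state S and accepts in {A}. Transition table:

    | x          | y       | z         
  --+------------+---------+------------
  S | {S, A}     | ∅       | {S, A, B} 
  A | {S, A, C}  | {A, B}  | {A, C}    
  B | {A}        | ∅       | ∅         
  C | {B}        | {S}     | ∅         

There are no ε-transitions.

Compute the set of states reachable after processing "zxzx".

Start in {S}.
Read 'z': S→{S, A, B}; now {S, A, B}.
Read 'x': S→{S, A}, A→{S, A, C}, B→{A}; now {S, A, C}.
Read 'z': S→{S, A, B}, A→{A, C}, C→∅; now {S, A, B, C}.
Read 'x': S→{S, A}, A→{S, A, C}, B→{A}, C→{B}; now {S, A, B, C}.

{S, A, B, C}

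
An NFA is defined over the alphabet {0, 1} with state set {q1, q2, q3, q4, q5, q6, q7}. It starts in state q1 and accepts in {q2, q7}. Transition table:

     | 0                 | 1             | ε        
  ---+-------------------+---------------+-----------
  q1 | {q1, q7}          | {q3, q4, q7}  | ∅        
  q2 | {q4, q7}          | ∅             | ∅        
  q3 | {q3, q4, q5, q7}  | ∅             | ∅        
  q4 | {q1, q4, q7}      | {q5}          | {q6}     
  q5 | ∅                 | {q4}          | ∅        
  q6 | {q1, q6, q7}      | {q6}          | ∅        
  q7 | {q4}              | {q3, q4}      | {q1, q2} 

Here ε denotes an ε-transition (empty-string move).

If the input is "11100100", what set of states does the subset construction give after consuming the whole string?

Start in {q1}.
Read '1': {q1} → {q1, q2, q3, q4, q6, q7}.
Read '1': {q1, q2, q3, q4, q6, q7} → {q1, q2, q3, q4, q5, q6, q7}.
Read '1': {q1, q2, q3, q4, q5, q6, q7} → {q1, q2, q3, q4, q5, q6, q7}.
Read '0': {q1, q2, q3, q4, q5, q6, q7} → {q1, q2, q3, q4, q5, q6, q7}.
Read '0': {q1, q2, q3, q4, q5, q6, q7} → {q1, q2, q3, q4, q5, q6, q7}.
Read '1': {q1, q2, q3, q4, q5, q6, q7} → {q1, q2, q3, q4, q5, q6, q7}.
Read '0': {q1, q2, q3, q4, q5, q6, q7} → {q1, q2, q3, q4, q5, q6, q7}.
Read '0': {q1, q2, q3, q4, q5, q6, q7} → {q1, q2, q3, q4, q5, q6, q7}.

{q1, q2, q3, q4, q5, q6, q7}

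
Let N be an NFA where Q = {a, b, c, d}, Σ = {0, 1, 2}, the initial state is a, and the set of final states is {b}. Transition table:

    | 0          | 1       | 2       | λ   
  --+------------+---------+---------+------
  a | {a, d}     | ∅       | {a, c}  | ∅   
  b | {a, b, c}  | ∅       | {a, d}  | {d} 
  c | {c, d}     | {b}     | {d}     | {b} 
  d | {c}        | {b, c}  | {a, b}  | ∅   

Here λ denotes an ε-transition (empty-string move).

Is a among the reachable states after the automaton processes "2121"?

No

Start in {a}.
Read '2': a→{a, c}; union {a, c}; ε-closure = {a, b, c, d}.
Read '1': a→∅, b→∅, c→{b}, d→{b, c}; union {b, c}; ε-closure = {b, c, d}.
Read '2': b→{a, d}, c→{d}, d→{a, b}; now {a, b, d}.
Read '1': a→∅, b→∅, d→{b, c}; union {b, c}; ε-closure = {b, c, d}.
State a is not in {b, c, d}.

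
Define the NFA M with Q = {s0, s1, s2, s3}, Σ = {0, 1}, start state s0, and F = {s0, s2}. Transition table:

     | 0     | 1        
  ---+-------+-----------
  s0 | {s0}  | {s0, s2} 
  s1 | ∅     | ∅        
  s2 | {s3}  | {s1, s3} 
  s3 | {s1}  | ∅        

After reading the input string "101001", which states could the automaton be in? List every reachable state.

{s0, s2}

Start in {s0}.
Read '1': {s0} → {s0, s2}.
Read '0': {s0, s2} → {s0, s3}.
Read '1': {s0, s3} → {s0, s2}.
Read '0': {s0, s2} → {s0, s3}.
Read '0': {s0, s3} → {s0, s1}.
Read '1': {s0, s1} → {s0, s2}.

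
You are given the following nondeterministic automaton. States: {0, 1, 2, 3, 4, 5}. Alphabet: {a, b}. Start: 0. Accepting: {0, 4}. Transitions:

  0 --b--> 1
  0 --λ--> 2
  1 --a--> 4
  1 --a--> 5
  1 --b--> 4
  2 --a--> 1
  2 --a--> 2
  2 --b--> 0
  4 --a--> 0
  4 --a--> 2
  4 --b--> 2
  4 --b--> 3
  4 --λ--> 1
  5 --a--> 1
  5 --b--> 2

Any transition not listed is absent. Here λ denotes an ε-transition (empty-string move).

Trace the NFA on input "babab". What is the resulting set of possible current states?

{0, 1, 2, 3, 4}

Start: ε-closure({0}) = {0, 2}.
Read 'b': 0→{1}, 2→{0}; union {0, 1}; ε-closure = {0, 1, 2}.
Read 'a': 0→∅, 1→{4, 5}, 2→{1, 2}; now {1, 2, 4, 5}.
Read 'b': 1→{4}, 2→{0}, 4→{2, 3}, 5→{2}; union {0, 2, 3, 4}; ε-closure = {0, 1, 2, 3, 4}.
Read 'a': 0→∅, 1→{4, 5}, 2→{1, 2}, 3→∅, 4→{0, 2}; now {0, 1, 2, 4, 5}.
Read 'b': 0→{1}, 1→{4}, 2→{0}, 4→{2, 3}, 5→{2}; now {0, 1, 2, 3, 4}.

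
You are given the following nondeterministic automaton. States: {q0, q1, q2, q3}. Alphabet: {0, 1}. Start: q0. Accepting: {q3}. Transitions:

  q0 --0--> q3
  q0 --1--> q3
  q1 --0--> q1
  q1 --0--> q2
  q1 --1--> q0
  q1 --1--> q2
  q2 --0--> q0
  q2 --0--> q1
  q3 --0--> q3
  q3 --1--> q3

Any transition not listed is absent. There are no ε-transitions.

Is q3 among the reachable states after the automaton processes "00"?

Yes

Start in {q0}.
Read '0': q0→{q3}; now {q3}.
Read '0': q3→{q3}; now {q3}.
State q3 is in {q3}.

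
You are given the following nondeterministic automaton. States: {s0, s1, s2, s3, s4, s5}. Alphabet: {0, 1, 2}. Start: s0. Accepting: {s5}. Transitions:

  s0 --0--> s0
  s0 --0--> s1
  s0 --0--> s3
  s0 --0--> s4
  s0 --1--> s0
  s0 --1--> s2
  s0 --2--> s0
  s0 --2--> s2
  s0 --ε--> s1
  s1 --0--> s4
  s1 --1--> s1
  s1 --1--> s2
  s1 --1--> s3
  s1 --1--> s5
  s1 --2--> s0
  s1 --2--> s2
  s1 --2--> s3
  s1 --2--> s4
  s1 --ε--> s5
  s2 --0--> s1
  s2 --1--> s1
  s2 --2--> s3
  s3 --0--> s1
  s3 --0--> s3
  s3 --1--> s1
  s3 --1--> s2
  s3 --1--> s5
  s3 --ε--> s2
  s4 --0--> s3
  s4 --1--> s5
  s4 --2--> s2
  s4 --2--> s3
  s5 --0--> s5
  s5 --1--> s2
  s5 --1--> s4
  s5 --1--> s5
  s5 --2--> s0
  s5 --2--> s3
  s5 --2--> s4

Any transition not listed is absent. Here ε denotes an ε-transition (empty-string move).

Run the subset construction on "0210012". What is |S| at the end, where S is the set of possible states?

Start: ε-closure({s0}) = {s0, s1, s5}.
Read '0': {s0, s1, s5} → {s0, s1, s2, s3, s4, s5}.
Read '2': {s0, s1, s2, s3, s4, s5} → {s0, s1, s2, s3, s4, s5}.
Read '1': {s0, s1, s2, s3, s4, s5} → {s0, s1, s2, s3, s4, s5}.
Read '0': {s0, s1, s2, s3, s4, s5} → {s0, s1, s2, s3, s4, s5}.
Read '0': {s0, s1, s2, s3, s4, s5} → {s0, s1, s2, s3, s4, s5}.
Read '1': {s0, s1, s2, s3, s4, s5} → {s0, s1, s2, s3, s4, s5}.
Read '2': {s0, s1, s2, s3, s4, s5} → {s0, s1, s2, s3, s4, s5}.
That set has 6 states.

6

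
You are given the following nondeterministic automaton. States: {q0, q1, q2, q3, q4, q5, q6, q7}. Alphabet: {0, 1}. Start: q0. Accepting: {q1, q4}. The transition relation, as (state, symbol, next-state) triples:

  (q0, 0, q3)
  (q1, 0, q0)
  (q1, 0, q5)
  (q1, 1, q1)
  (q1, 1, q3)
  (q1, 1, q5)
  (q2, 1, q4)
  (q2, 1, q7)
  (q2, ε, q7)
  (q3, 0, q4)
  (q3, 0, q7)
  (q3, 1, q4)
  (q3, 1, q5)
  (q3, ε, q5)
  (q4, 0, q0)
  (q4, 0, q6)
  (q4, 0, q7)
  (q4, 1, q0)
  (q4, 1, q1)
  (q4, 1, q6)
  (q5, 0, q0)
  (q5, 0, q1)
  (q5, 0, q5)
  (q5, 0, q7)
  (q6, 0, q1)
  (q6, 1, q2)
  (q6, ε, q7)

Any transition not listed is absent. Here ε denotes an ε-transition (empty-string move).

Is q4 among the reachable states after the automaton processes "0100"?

No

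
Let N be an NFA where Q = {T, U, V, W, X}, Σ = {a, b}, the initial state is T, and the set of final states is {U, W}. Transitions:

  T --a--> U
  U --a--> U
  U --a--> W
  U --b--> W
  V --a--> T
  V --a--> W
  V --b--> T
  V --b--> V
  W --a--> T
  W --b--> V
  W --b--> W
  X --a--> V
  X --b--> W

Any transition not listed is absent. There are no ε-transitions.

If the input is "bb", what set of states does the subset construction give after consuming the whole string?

Start in {T}.
Read 'b': T→∅; now ∅.
The set is empty and remains empty for the remaining 1 symbol.

∅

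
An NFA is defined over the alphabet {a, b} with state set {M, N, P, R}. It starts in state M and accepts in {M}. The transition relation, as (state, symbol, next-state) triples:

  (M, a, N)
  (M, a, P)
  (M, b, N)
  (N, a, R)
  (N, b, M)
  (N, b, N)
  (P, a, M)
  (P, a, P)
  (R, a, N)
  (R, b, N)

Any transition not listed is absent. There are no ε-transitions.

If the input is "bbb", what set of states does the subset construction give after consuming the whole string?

{M, N}

Start in {M}.
Read 'b': {M} → {N}.
Read 'b': {N} → {M, N}.
Read 'b': {M, N} → {M, N}.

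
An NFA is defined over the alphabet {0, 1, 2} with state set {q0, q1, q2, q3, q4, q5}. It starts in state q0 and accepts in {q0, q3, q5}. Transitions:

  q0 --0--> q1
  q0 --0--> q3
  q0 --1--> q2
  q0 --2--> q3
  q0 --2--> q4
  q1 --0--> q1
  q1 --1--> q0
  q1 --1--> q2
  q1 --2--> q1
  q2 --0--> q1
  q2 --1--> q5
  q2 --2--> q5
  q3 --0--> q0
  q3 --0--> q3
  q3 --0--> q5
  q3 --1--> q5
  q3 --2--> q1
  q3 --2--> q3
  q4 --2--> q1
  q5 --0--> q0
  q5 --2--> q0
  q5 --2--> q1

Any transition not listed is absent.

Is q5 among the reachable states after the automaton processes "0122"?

No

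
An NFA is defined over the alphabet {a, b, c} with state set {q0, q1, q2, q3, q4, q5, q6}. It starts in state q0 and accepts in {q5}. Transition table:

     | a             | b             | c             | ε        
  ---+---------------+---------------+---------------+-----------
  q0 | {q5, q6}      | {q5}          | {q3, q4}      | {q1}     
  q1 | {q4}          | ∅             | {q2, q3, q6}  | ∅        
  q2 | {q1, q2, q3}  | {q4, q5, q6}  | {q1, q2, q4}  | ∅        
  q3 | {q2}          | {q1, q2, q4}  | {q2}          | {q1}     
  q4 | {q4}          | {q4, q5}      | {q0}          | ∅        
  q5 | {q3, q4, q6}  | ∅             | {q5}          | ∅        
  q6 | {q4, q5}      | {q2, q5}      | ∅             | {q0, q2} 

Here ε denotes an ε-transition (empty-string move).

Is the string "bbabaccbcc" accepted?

No

Start: ε-closure({q0}) = {q0, q1}.
Read 'b': {q0, q1} → {q5}.
Read 'b': {q5} → ∅.
The set is empty and remains empty for the remaining 8 symbols.
The final set ∅ contains no accepting state.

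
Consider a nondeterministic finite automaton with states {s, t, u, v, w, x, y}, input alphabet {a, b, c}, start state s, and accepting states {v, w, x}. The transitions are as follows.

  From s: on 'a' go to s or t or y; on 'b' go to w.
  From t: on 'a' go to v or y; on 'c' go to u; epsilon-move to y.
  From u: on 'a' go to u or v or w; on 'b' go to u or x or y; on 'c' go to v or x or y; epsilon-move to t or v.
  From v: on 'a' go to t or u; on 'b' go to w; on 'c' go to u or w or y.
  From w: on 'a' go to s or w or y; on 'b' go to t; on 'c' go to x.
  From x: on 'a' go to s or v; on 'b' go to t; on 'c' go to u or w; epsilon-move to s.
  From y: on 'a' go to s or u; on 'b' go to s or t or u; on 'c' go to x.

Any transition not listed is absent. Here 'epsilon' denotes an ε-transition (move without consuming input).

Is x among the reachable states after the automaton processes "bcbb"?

No

Start in {s}.
Read 'b': s→{w}; now {w}.
Read 'c': w→{x}; union {x}; ε-closure = {s, x}.
Read 'b': s→{w}, x→{t}; union {t, w}; ε-closure = {t, w, y}.
Read 'b': t→∅, w→{t}, y→{s, t, u}; union {s, t, u}; ε-closure = {s, t, u, v, y}.
State x is not in {s, t, u, v, y}.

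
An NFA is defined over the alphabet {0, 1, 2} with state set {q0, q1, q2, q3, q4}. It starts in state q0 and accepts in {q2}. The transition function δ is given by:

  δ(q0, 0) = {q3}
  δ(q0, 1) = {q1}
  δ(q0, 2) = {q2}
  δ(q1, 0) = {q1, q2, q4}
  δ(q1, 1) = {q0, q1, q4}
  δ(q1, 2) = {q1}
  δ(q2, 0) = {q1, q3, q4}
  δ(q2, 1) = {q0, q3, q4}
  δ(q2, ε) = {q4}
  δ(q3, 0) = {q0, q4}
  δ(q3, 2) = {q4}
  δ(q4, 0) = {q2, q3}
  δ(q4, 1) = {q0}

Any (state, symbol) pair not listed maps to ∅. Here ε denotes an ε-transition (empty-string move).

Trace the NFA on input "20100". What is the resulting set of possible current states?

Start in {q0}.
Read '2': q0→{q2}; union {q2}; ε-closure = {q2, q4}.
Read '0': q2→{q1, q3, q4}, q4→{q2, q3}; now {q1, q2, q3, q4}.
Read '1': q1→{q0, q1, q4}, q2→{q0, q3, q4}, q3→∅, q4→{q0}; now {q0, q1, q3, q4}.
Read '0': q0→{q3}, q1→{q1, q2, q4}, q3→{q0, q4}, q4→{q2, q3}; now {q0, q1, q2, q3, q4}.
Read '0': q0→{q3}, q1→{q1, q2, q4}, q2→{q1, q3, q4}, q3→{q0, q4}, q4→{q2, q3}; now {q0, q1, q2, q3, q4}.

{q0, q1, q2, q3, q4}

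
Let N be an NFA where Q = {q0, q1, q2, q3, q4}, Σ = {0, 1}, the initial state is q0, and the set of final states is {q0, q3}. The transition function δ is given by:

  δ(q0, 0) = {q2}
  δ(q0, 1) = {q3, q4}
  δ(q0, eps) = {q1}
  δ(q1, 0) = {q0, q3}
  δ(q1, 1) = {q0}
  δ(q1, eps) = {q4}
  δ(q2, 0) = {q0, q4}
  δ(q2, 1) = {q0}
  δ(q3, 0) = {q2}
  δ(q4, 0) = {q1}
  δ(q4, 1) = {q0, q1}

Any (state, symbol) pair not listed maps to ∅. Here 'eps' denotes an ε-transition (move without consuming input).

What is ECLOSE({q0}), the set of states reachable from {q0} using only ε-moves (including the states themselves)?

Begin with {q0}.
ε-move q0 → q1; add q1.
ε-move q1 → q4; add q4.

{q0, q1, q4}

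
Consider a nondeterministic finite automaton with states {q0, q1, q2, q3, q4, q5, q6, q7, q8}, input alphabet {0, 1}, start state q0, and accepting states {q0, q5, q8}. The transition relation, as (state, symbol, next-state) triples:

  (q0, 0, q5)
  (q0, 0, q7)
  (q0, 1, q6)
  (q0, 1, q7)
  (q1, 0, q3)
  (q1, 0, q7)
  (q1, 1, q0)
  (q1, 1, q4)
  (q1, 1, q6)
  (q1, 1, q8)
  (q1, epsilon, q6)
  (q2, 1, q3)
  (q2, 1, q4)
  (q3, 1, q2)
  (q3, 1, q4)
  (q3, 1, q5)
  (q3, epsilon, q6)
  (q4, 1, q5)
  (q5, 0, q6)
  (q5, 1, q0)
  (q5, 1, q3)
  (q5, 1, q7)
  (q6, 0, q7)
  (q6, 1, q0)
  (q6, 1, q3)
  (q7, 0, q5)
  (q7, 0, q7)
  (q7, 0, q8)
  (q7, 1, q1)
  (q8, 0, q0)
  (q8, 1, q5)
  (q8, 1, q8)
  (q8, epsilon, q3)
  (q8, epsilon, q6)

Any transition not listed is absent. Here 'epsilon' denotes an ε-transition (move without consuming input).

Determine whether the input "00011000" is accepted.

Start in {q0}.
Read '0': q0→{q5, q7}; now {q5, q7}.
Read '0': q5→{q6}, q7→{q5, q7, q8}; union {q5, q6, q7, q8}; ε-closure = {q3, q5, q6, q7, q8}.
Read '0': q3→∅, q5→{q6}, q6→{q7}, q7→{q5, q7, q8}, q8→{q0}; union {q0, q5, q6, q7, q8}; ε-closure = {q0, q3, q5, q6, q7, q8}.
Read '1': q0→{q6, q7}, q3→{q2, q4, q5}, q5→{q0, q3, q7}, q6→{q0, q3}, q7→{q1}, q8→{q5, q8}; now {q0, q1, q2, q3, q4, q5, q6, q7, q8}.
Read '1': q0→{q6, q7}, q1→{q0, q4, q6, q8}, q2→{q3, q4}, q3→{q2, q4, q5}, q4→{q5}, q5→{q0, q3, q7}, q6→{q0, q3}, q7→{q1}, q8→{q5, q8}; now {q0, q1, q2, q3, q4, q5, q6, q7, q8}.
Read '0': q0→{q5, q7}, q1→{q3, q7}, q2→∅, q3→∅, q4→∅, q5→{q6}, q6→{q7}, q7→{q5, q7, q8}, q8→{q0}; now {q0, q3, q5, q6, q7, q8}.
Read '0': q0→{q5, q7}, q3→∅, q5→{q6}, q6→{q7}, q7→{q5, q7, q8}, q8→{q0}; union {q0, q5, q6, q7, q8}; ε-closure = {q0, q3, q5, q6, q7, q8}.
Read '0': q0→{q5, q7}, q3→∅, q5→{q6}, q6→{q7}, q7→{q5, q7, q8}, q8→{q0}; union {q0, q5, q6, q7, q8}; ε-closure = {q0, q3, q5, q6, q7, q8}.
The final set {q0, q3, q5, q6, q7, q8} contains the accepting states q0, q5, q8.

Yes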